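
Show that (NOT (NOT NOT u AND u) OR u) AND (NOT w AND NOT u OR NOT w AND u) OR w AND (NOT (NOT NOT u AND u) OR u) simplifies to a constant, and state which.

TRUE

(NOT (NOT NOT u AND u) OR u) AND (NOT w AND NOT u OR NOT w AND u) OR w AND (NOT (NOT NOT u AND u) OR u)
= (NOT (NOT NOT u AND u) OR u) AND NOT w OR w AND (NOT (NOT NOT u AND u) OR u)
= NOT (NOT NOT u AND u) OR u
= NOT (u AND u) OR u
= NOT u OR u
= TRUE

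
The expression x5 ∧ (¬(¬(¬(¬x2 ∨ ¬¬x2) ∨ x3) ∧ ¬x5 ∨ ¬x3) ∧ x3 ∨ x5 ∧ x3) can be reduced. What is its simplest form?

x5 ∧ x3

x5 ∧ (¬(¬(¬(¬x2 ∨ ¬¬x2) ∨ x3) ∧ ¬x5 ∨ ¬x3) ∧ x3 ∨ x5 ∧ x3)
= x5 ∧ (¬(¬(x2 ∧ ¬x2 ∨ x3) ∧ ¬x5 ∨ ¬x3) ∧ x3 ∨ x5 ∧ x3)   — De Morgan
= x5 ∧ (¬(¬(x2 ∧ ¬x2 ∨ x3) ∧ ¬x5 ∨ ¬x3) ∨ x5) ∧ x3   — distribution
= x5 ∧ (¬(¬x3 ∧ ¬x5 ∨ ¬x3) ∨ x5) ∧ x3   — complement / identity
= x5 ∧ (¬¬x3 ∨ x5) ∧ x3   — absorption
= x5 ∧ (x3 ∨ x5) ∧ x3   — double negation
= x5 ∧ x3   — absorption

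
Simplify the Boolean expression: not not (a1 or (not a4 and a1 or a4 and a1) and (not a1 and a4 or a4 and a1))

not not (a1 or (not a4 and a1 or a4 and a1) and (not a1 and a4 or a4 and a1))
= not not (a1 or a1 and (not a1 and a4 or a4 and a1))   (distribution)
= not not (a1 or a1 and a4)   (distribution)
= not not a1   (absorption)
= a1   (double negation)

a1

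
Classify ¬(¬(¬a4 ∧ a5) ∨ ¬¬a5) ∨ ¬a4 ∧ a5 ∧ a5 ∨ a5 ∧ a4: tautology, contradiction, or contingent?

¬(¬(¬a4 ∧ a5) ∨ ¬¬a5) ∨ ¬a4 ∧ a5 ∧ a5 ∨ a5 ∧ a4
= ¬a4 ∧ a5 ∧ ¬a5 ∨ ¬a4 ∧ a5 ∧ a5 ∨ a5 ∧ a4
= ¬a4 ∧ a5 ∨ a5 ∧ a4
= a5
This depends on a5, so it is not a constant.

contingent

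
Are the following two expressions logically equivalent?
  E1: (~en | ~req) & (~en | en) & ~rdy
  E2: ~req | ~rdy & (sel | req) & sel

E1: (~en | ~req) & (~en | en) & ~rdy
    = (~en | ~req) & ~rdy   [complement / identity]
E2: ~req | ~rdy & (sel | req) & sel
    = ~req | ~rdy & sel   [absorption]
These differ: at en=0, rdy=1, req=0, sel=0, E1 = 0 but E2 = 1.

No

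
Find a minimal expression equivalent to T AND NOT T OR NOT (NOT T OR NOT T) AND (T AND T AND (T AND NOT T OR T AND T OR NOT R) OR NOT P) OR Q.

T AND NOT T OR NOT (NOT T OR NOT T) AND (T AND T AND (T AND NOT T OR T AND T OR NOT R) OR NOT P) OR Q
= T AND NOT T OR NOT (NOT T OR NOT T) AND (T AND T AND (T AND T OR NOT R) OR NOT P) OR Q
= T AND NOT T OR NOT (NOT T OR NOT T) AND (T AND T OR NOT P) OR Q
= T AND NOT T OR T AND T AND (T AND T OR NOT P) OR Q
= T AND NOT T OR T AND T OR Q
= T OR Q

T OR Q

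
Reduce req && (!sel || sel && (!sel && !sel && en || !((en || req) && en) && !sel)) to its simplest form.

req && !sel

req && (!sel || sel && (!sel && !sel && en || !((en || req) && en) && !sel))
= req && (!sel || sel && (!sel && !sel && en || !en && !sel))
= req && (!sel || sel && (!sel && en || !en && !sel))
= req && (!sel || sel && !sel)
= req && !sel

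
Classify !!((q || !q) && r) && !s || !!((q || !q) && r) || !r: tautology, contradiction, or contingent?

tautology

!!((q || !q) && r) && !s || !!((q || !q) && r) || !r
= !!((q || !q) && r) || !r
= (q || !q) && r || !r
= r || !r
= true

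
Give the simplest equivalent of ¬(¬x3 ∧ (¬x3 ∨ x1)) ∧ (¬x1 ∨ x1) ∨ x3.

¬(¬x3 ∧ (¬x3 ∨ x1)) ∧ (¬x1 ∨ x1) ∨ x3
= ¬(¬x3 ∧ (¬x3 ∨ x1)) ∨ x3   — complement / identity
= ¬¬x3 ∨ x3   — absorption
= x3 ∨ x3   — double negation
= x3   — idempotence

x3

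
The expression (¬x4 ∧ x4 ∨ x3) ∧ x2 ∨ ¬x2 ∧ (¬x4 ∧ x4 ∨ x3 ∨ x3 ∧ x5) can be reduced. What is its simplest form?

x3

(¬x4 ∧ x4 ∨ x3) ∧ x2 ∨ ¬x2 ∧ (¬x4 ∧ x4 ∨ x3 ∨ x3 ∧ x5)
= (¬x4 ∧ x4 ∨ x3) ∧ x2 ∨ ¬x2 ∧ (¬x4 ∧ x4 ∨ x3)
= ¬x4 ∧ x4 ∨ x3
= x3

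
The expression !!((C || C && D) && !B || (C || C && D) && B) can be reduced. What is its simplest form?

!!((C || C && D) && !B || (C || C && D) && B)
= !!(C || C && D)   (distribution)
= !!C   (absorption)
= C   (double negation)

C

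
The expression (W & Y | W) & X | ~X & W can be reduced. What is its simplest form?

W

(W & Y | W) & X | ~X & W
= W & X | ~X & W
= W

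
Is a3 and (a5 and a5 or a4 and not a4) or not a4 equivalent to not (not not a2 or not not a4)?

No

E1: a3 and (a5 and a5 or a4 and not a4) or not a4
    = a3 and (a5 or a4 and not a4) or not a4   (idempotence)
    = a3 and a5 or not a4   (complement / identity)
E2: not (not not a2 or not not a4)
    = not a2 and not a4   (De Morgan)
These differ: at a2=1, a3=0, a4=0, a5=1, E1 = 1 but E2 = 0.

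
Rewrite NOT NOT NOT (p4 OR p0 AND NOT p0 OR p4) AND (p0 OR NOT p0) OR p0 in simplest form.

NOT NOT NOT (p4 OR p0 AND NOT p0 OR p4) AND (p0 OR NOT p0) OR p0
= NOT NOT NOT (p4 OR p0 AND NOT p0 OR p4) OR p0   — complement / identity
= NOT NOT NOT (p4 OR p4) OR p0   — complement / identity
= NOT NOT NOT p4 OR p0   — idempotence
= NOT p4 OR p0   — double negation

NOT p4 OR p0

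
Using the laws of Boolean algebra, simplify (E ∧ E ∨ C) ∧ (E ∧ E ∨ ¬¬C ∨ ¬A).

E ∨ C

(E ∧ E ∨ C) ∧ (E ∧ E ∨ ¬¬C ∨ ¬A)
= (E ∧ E ∨ C) ∧ (E ∧ E ∨ C ∨ ¬A)   [double negation]
= E ∧ E ∨ C   [absorption]
= E ∨ C   [idempotence]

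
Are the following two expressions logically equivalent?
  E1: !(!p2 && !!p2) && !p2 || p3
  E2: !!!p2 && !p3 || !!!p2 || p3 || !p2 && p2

E1: !(!p2 && !!p2) && !p2 || p3
    = (p2 || !p2) && !p2 || p3   [De Morgan]
    = !p2 || p3   [complement / identity]
E2: !!!p2 && !p3 || !!!p2 || p3 || !p2 && p2
    = !!!p2 || p3 || !p2 && p2   [absorption]
    = !p2 || p3 || !p2 && p2   [double negation]
    = !p2 || p3   [complement / identity]
Both reduce to !p2 || p3, so they are equivalent.

Yes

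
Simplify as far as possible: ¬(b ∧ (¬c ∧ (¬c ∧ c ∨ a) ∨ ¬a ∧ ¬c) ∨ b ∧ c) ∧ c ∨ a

¬b ∧ c ∨ a

¬(b ∧ (¬c ∧ (¬c ∧ c ∨ a) ∨ ¬a ∧ ¬c) ∨ b ∧ c) ∧ c ∨ a
= ¬(b ∧ (¬c ∧ a ∨ ¬a ∧ ¬c) ∨ b ∧ c) ∧ c ∨ a   [complement / identity]
= ¬(b ∧ ¬c ∨ b ∧ c) ∧ c ∨ a   [distribution]
= ¬b ∧ c ∨ a   [distribution]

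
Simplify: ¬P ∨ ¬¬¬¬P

True

¬P ∨ ¬¬¬¬P
= ¬P ∨ ¬¬P   (double negation)
= ¬P ∨ P   (double negation)
= True   (complement)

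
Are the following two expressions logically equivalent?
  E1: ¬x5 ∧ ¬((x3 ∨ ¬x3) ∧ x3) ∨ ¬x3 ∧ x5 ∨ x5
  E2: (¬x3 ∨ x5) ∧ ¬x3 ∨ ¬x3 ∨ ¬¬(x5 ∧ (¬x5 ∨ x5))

E1: ¬x5 ∧ ¬((x3 ∨ ¬x3) ∧ x3) ∨ ¬x3 ∧ x5 ∨ x5
    = ¬x5 ∧ ¬x3 ∨ ¬x3 ∧ x5 ∨ x5   [complement / identity]
    = ¬x3 ∨ x5   [distribution]
E2: (¬x3 ∨ x5) ∧ ¬x3 ∨ ¬x3 ∨ ¬¬(x5 ∧ (¬x5 ∨ x5))
    = (¬x3 ∨ x5) ∧ ¬x3 ∨ ¬x3 ∨ ¬¬x5   [complement / identity]
    = (¬x3 ∨ x5) ∧ ¬x3 ∨ ¬x3 ∨ x5   [double negation]
    = ¬x3 ∨ x5   [absorption]
Both reduce to ¬x3 ∨ x5, so they are equivalent.

Yes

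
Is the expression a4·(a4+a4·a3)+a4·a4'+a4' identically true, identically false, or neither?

identically true

a4·(a4+a4·a3)+a4·a4'+a4'
= a4·a4+a4·a4'+a4'
= a4+a4'
= 1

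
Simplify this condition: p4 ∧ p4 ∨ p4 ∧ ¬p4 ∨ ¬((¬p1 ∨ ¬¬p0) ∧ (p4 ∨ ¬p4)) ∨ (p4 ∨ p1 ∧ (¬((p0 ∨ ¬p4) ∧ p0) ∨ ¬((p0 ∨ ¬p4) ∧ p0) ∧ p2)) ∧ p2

p4 ∧ p4 ∨ p4 ∧ ¬p4 ∨ ¬((¬p1 ∨ ¬¬p0) ∧ (p4 ∨ ¬p4)) ∨ (p4 ∨ p1 ∧ (¬((p0 ∨ ¬p4) ∧ p0) ∨ ¬((p0 ∨ ¬p4) ∧ p0) ∧ p2)) ∧ p2
= p4 ∨ ¬((¬p1 ∨ ¬¬p0) ∧ (p4 ∨ ¬p4)) ∨ (p4 ∨ p1 ∧ (¬((p0 ∨ ¬p4) ∧ p0) ∨ ¬((p0 ∨ ¬p4) ∧ p0) ∧ p2)) ∧ p2
= p4 ∨ ¬((¬p1 ∨ ¬¬p0) ∧ (p4 ∨ ¬p4)) ∨ (p4 ∨ p1 ∧ ¬((p0 ∨ ¬p4) ∧ p0)) ∧ p2
= p4 ∨ ¬((¬p1 ∨ ¬¬p0) ∧ (p4 ∨ ¬p4)) ∨ (p4 ∨ p1 ∧ ¬p0) ∧ p2
= p4 ∨ ¬(¬p1 ∨ ¬¬p0) ∨ (p4 ∨ p1 ∧ ¬p0) ∧ p2
= p4 ∨ p1 ∧ ¬p0 ∨ (p4 ∨ p1 ∧ ¬p0) ∧ p2
= p4 ∨ p1 ∧ ¬p0

p4 ∨ p1 ∧ ¬p0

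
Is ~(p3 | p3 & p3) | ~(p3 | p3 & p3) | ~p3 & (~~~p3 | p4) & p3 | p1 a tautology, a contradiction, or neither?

neither

~(p3 | p3 & p3) | ~(p3 | p3 & p3) | ~p3 & (~~~p3 | p4) & p3 | p1
= ~(p3 | p3 & p3) | ~(p3 | p3 & p3) | ~p3 & (~p3 | p4) & p3 | p1   (double negation)
= ~(p3 | p3 & p3) | ~p3 & (~p3 | p4) & p3 | p1   (idempotence)
= ~(p3 | p3) | ~p3 & (~p3 | p4) & p3 | p1   (idempotence)
= ~(p3 | p3) | ~p3 & p3 | p1   (absorption)
= ~p3 | ~p3 & p3 | p1   (idempotence)
= ~p3 | p1   (complement / identity)
This depends on p1, p3, so it is not a constant.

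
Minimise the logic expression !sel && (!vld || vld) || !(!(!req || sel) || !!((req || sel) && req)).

!sel && (!vld || vld) || !(!(!req || sel) || !!((req || sel) && req))
= !sel || !(!(!req || sel) || !!((req || sel) && req))   — complement / identity
= !sel || (!req || sel) && !((req || sel) && req)   — De Morgan
= !sel || (!req || sel) && !req   — absorption
= !sel || !req   — absorption

!sel || !req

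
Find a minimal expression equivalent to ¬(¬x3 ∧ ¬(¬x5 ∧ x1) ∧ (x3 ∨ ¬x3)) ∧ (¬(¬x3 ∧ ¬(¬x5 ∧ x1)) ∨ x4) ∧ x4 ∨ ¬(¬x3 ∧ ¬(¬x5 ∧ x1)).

¬(¬x3 ∧ ¬(¬x5 ∧ x1) ∧ (x3 ∨ ¬x3)) ∧ (¬(¬x3 ∧ ¬(¬x5 ∧ x1)) ∨ x4) ∧ x4 ∨ ¬(¬x3 ∧ ¬(¬x5 ∧ x1))
= ¬(¬x3 ∧ ¬(¬x5 ∧ x1)) ∧ (¬(¬x3 ∧ ¬(¬x5 ∧ x1)) ∨ x4) ∧ x4 ∨ ¬(¬x3 ∧ ¬(¬x5 ∧ x1))   [complement / identity]
= ¬(¬x3 ∧ ¬(¬x5 ∧ x1)) ∧ x4 ∨ ¬(¬x3 ∧ ¬(¬x5 ∧ x1))   [absorption]
= ¬(¬x3 ∧ ¬(¬x5 ∧ x1))   [absorption]
= x3 ∨ ¬x5 ∧ x1   [De Morgan]

x3 ∨ ¬x5 ∧ x1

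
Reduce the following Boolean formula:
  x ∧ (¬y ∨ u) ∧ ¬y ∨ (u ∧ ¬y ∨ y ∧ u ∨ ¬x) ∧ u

x ∧ ¬y ∨ u

x ∧ (¬y ∨ u) ∧ ¬y ∨ (u ∧ ¬y ∨ y ∧ u ∨ ¬x) ∧ u
= x ∧ ¬y ∨ (u ∧ ¬y ∨ y ∧ u ∨ ¬x) ∧ u
= x ∧ ¬y ∨ (u ∨ ¬x) ∧ u
= x ∧ ¬y ∨ u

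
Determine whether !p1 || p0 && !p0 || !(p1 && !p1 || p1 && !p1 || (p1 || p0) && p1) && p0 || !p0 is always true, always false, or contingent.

!p1 || p0 && !p0 || !(p1 && !p1 || p1 && !p1 || (p1 || p0) && p1) && p0 || !p0
= !p1 || !(p1 && !p1 || p1 && !p1 || (p1 || p0) && p1) && p0 || !p0   [complement / identity]
= !p1 || !(p1 && !p1 || (p1 || p0) && p1) && p0 || !p0   [complement / identity]
= !p1 || !((p1 || p0) && p1) && p0 || !p0   [complement / identity]
= !p1 || !p1 && p0 || !p0   [absorption]
= !p1 || !p0   [absorption]
This depends on p0, p1, so it is not a constant.

contingent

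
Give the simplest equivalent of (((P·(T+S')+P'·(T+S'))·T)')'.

(((P·(T+S')+P'·(T+S'))·T)')'
= (((T+S')·T)')'   — distribution
= (T')'   — absorption
= T   — double negation

T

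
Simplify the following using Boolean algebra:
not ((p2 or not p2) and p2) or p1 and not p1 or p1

not ((p2 or not p2) and p2) or p1 and not p1 or p1
= not p2 or p1 and not p1 or p1   — complement / identity
= not p2 or p1   — complement / identity

not p2 or p1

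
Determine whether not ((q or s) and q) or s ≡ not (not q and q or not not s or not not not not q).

E1: not ((q or s) and q) or s
    = not q or s
E2: not (not q and q or not not s or not not not not q)
    = not (not q and q or not not s or not not q)
    = not (not not s or not not q)
    = not s and not q
These differ: at q=0, s=1, E1 = 1 but E2 = 0.

No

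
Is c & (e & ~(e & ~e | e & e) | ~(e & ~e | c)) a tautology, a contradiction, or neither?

c & (e & ~(e & ~e | e & e) | ~(e & ~e | c))
= c & (e & ~e | ~(e & ~e | c))   (distribution)
= c & ~(e & ~e | c)   (complement / identity)
= c & ~c   (complement / identity)
= 0   (complement)

contradiction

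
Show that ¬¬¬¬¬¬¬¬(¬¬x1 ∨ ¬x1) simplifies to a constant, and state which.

True

¬¬¬¬¬¬¬¬(¬¬x1 ∨ ¬x1)
= ¬¬¬¬¬¬(¬¬x1 ∨ ¬x1)   (double negation)
= ¬¬¬¬¬¬(x1 ∨ ¬x1)   (double negation)
= ¬¬¬¬(x1 ∨ ¬x1)   (double negation)
= ¬¬(x1 ∨ ¬x1)   (double negation)
= x1 ∨ ¬x1   (double negation)
= True   (complement)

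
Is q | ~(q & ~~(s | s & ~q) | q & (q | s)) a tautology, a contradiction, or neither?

q | ~(q & ~~(s | s & ~q) | q & (q | s))
= q | ~(q & (s | s & ~q) | q & (q | s))   [double negation]
= q | ~(q & (s | s & ~q) | q)   [absorption]
= q | ~(q & s | q)   [absorption]
= q | ~q   [absorption]
= 1   [complement]

tautology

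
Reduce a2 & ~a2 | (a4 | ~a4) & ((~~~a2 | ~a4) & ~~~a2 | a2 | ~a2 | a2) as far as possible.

1

a2 & ~a2 | (a4 | ~a4) & ((~~~a2 | ~a4) & ~~~a2 | a2 | ~a2 | a2)
= (a4 | ~a4) & ((~~~a2 | ~a4) & ~~~a2 | a2 | ~a2 | a2)   (complement / identity)
= (a4 | ~a4) & (~~~a2 | a2 | ~a2 | a2)   (absorption)
= (a4 | ~a4) & (~a2 | a2 | ~a2 | a2)   (double negation)
= (a4 | ~a4) & (~a2 | a2)   (idempotence)
= ~a2 | a2   (complement / identity)
= 1   (complement)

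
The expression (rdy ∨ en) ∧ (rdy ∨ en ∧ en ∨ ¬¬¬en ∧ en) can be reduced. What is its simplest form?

(rdy ∨ en) ∧ (rdy ∨ en ∧ en ∨ ¬¬¬en ∧ en)
= rdy ∨ en ∧ (en ∧ en ∨ ¬¬¬en ∧ en)   (distribution)
= rdy ∨ en ∧ (en ∧ en ∨ ¬en ∧ en)   (double negation)
= rdy ∨ en ∧ en   (distribution)
= rdy ∨ en   (idempotence)

rdy ∨ en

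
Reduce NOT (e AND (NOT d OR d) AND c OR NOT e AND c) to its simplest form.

NOT (e AND (NOT d OR d) AND c OR NOT e AND c)
= NOT (e AND c OR NOT e AND c)
= NOT c

NOT c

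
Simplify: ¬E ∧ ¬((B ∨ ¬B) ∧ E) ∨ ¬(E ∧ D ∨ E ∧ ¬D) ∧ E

¬E

¬E ∧ ¬((B ∨ ¬B) ∧ E) ∨ ¬(E ∧ D ∨ E ∧ ¬D) ∧ E
= ¬E ∧ ¬E ∨ ¬(E ∧ D ∨ E ∧ ¬D) ∧ E   — complement / identity
= ¬E ∧ ¬E ∨ ¬E ∧ E   — distribution
= ¬E   — distribution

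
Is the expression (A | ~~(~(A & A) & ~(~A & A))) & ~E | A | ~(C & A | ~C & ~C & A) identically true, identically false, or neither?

(A | ~~(~(A & A) & ~(~A & A))) & ~E | A | ~(C & A | ~C & ~C & A)
= (A | ~~(~(A & A) & ~(~A & A))) & ~E | A | ~(C & A | ~C & A)   [idempotence]
= (A | ~~(~(A & A) & ~(~A & A))) & ~E | A | ~A   [distribution]
= (A | ~(A & A | ~A & A)) & ~E | A | ~A   [De Morgan]
= (A | ~A) & ~E | A | ~A   [distribution]
= A | ~A   [absorption]
= 1   [complement]

identically true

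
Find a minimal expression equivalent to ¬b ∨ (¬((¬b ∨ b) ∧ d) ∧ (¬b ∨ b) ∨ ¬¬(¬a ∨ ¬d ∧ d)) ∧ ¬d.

¬b ∨ (¬((¬b ∨ b) ∧ d) ∧ (¬b ∨ b) ∨ ¬¬(¬a ∨ ¬d ∧ d)) ∧ ¬d
= ¬b ∨ (¬((¬b ∨ b) ∧ d) ∨ ¬¬(¬a ∨ ¬d ∧ d)) ∧ ¬d   — complement / identity
= ¬b ∨ (¬((¬b ∨ b) ∧ d) ∨ ¬¬¬a) ∧ ¬d   — complement / identity
= ¬b ∨ (¬((¬b ∨ b) ∧ d) ∨ ¬a) ∧ ¬d   — double negation
= ¬b ∨ (¬d ∨ ¬a) ∧ ¬d   — complement / identity
= ¬b ∨ ¬d   — absorption

¬b ∨ ¬d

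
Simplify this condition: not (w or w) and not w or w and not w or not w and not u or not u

not w or not u

not (w or w) and not w or w and not w or not w and not u or not u
= not w and not w or w and not w or not w and not u or not u   [idempotence]
= not w or not w and not u or not u   [distribution]
= not w or not u   [absorption]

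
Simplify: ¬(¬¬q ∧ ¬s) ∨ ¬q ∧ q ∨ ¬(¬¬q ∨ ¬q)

¬(¬¬q ∧ ¬s) ∨ ¬q ∧ q ∨ ¬(¬¬q ∨ ¬q)
= ¬(¬¬q ∧ ¬s) ∨ ¬q ∧ q ∨ ¬q ∧ q   — De Morgan
= ¬(¬¬q ∧ ¬s) ∨ ¬q ∧ q   — idempotence
= ¬(¬¬q ∧ ¬s)   — complement / identity
= ¬q ∨ s   — De Morgan

¬q ∨ s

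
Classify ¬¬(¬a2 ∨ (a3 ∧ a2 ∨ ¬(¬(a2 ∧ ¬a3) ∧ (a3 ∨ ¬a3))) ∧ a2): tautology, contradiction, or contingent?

¬¬(¬a2 ∨ (a3 ∧ a2 ∨ ¬(¬(a2 ∧ ¬a3) ∧ (a3 ∨ ¬a3))) ∧ a2)
= ¬¬(¬a2 ∨ (a3 ∧ a2 ∨ ¬¬(a2 ∧ ¬a3)) ∧ a2)   (complement / identity)
= ¬¬(¬a2 ∨ (a3 ∧ a2 ∨ a2 ∧ ¬a3) ∧ a2)   (double negation)
= ¬¬(¬a2 ∨ a2 ∧ a2)   (distribution)
= ¬¬(¬a2 ∨ a2)   (idempotence)
= ¬a2 ∨ a2   (double negation)
= True   (complement)

tautology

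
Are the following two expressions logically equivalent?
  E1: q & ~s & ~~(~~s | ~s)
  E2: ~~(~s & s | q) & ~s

E1: q & ~s & ~~(~~s | ~s)
    = q & ~s & (~~s | ~s)
    = q & ~s & (s | ~s)
    = q & ~s
E2: ~~(~s & s | q) & ~s
    = ~~q & ~s
    = q & ~s
Both reduce to q & ~s, so they are equivalent.

Yes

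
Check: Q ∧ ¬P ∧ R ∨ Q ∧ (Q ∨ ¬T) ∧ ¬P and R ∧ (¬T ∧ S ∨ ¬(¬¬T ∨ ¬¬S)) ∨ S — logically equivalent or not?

E1: Q ∧ ¬P ∧ R ∨ Q ∧ (Q ∨ ¬T) ∧ ¬P
    = Q ∧ ¬P ∧ R ∨ Q ∧ ¬P   — absorption
    = Q ∧ ¬P   — absorption
E2: R ∧ (¬T ∧ S ∨ ¬(¬¬T ∨ ¬¬S)) ∨ S
    = R ∧ (¬T ∧ S ∨ ¬T ∧ ¬S) ∨ S   — De Morgan
    = R ∧ ¬T ∨ S   — distribution
These differ: at P=0, Q=0, R=1, S=1, T=0, E1 = 0 but E2 = 1.

No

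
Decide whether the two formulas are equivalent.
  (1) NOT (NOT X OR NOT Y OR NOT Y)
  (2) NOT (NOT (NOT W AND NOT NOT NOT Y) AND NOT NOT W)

E1: NOT (NOT X OR NOT Y OR NOT Y)
    = NOT (NOT X OR NOT Y)
    = X AND Y
E2: NOT (NOT (NOT W AND NOT NOT NOT Y) AND NOT NOT W)
    = NOT (NOT (NOT W AND NOT Y) AND NOT NOT W)
    = NOT W AND NOT Y OR NOT W
    = NOT W
These differ: at W=0, X=0, Y=0, E1 = 0 but E2 = 1.

No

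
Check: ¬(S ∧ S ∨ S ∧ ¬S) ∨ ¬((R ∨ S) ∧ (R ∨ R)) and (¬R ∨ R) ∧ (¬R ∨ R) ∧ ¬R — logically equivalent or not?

E1: ¬(S ∧ S ∨ S ∧ ¬S) ∨ ¬((R ∨ S) ∧ (R ∨ R))
    = ¬S ∨ ¬((R ∨ S) ∧ (R ∨ R))   — distribution
    = ¬S ∨ ¬((R ∨ S) ∧ R)   — idempotence
    = ¬S ∨ ¬R   — absorption
E2: (¬R ∨ R) ∧ (¬R ∨ R) ∧ ¬R
    = (¬R ∨ R) ∧ ¬R   — complement / identity
    = ¬R   — complement / identity
These differ: at R=1, S=0, E1 = 1 but E2 = 0.

No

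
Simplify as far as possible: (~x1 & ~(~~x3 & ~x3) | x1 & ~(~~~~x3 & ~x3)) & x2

x2

(~x1 & ~(~~x3 & ~x3) | x1 & ~(~~~~x3 & ~x3)) & x2
= (~x1 & ~(~~x3 & ~x3) | x1 & ~(~~x3 & ~x3)) & x2   [double negation]
= ~(~~x3 & ~x3) & x2   [distribution]
= (~x3 | x3) & x2   [De Morgan]
= x2   [complement / identity]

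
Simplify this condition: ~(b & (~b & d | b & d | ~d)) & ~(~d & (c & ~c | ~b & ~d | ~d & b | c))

~(b & (~b & d | b & d | ~d)) & ~(~d & (c & ~c | ~b & ~d | ~d & b | c))
= ~(b & (d | ~d)) & ~(~d & (c & ~c | ~b & ~d | ~d & b | c))   — distribution
= ~(b & (d | ~d)) & ~(~d & (~b & ~d | ~d & b | c))   — complement / identity
= ~(b & (d | ~d)) & ~(~d & (~d | c))   — distribution
= ~b & ~(~d & (~d | c))   — complement / identity
= ~b & ~~d   — absorption
= ~b & d   — double negation

~b & d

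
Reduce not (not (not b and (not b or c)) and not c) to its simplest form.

not b or c

not (not (not b and (not b or c)) and not c)
= not (not not b and not c)   — absorption
= not b or c   — De Morgan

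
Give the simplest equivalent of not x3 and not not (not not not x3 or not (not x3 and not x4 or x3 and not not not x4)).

not x3

not x3 and not not (not not not x3 or not (not x3 and not x4 or x3 and not not not x4))
= not x3 and not (not not x3 and (not x3 and not x4 or x3 and not not not x4))   — De Morgan
= not x3 and not (not not x3 and (not x3 and not x4 or x3 and not x4))   — double negation
= not x3 and not (not not x3 and not x4)   — distribution
= not x3 and (not x3 or x4)   — De Morgan
= not x3   — absorption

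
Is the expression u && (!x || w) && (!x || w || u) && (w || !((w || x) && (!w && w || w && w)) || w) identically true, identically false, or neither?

u && (!x || w) && (!x || w || u) && (w || !((w || x) && (!w && w || w && w)) || w)
= u && (!x || w) && (w || !((w || x) && (!w && w || w && w)) || w)   [absorption]
= u && (w || !x && (w || !((w || x) && (!w && w || w && w))))   [distribution]
= u && (w || !x && (w || !((w || x) && w)))   [distribution]
= u && (w || !x && (w || !w))   [absorption]
= u && (w || !x)   [complement / identity]
This depends on u, w, x, so it is not a constant.

neither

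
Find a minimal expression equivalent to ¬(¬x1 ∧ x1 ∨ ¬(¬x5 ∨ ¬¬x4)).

¬(¬x1 ∧ x1 ∨ ¬(¬x5 ∨ ¬¬x4))
= ¬¬(¬x5 ∨ ¬¬x4)   [complement / identity]
= ¬¬(¬x5 ∨ x4)   [double negation]
= ¬x5 ∨ x4   [double negation]

¬x5 ∨ x4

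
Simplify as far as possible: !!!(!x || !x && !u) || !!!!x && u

x

!!!(!x || !x && !u) || !!!!x && u
= !!!!x || !!!!x && u   [absorption]
= !!!!x   [absorption]
= !!x   [double negation]
= x   [double negation]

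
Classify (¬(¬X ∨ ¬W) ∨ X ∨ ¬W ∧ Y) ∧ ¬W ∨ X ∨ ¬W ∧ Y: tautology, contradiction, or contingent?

contingent

(¬(¬X ∨ ¬W) ∨ X ∨ ¬W ∧ Y) ∧ ¬W ∨ X ∨ ¬W ∧ Y
= (X ∧ W ∨ X ∨ ¬W ∧ Y) ∧ ¬W ∨ X ∨ ¬W ∧ Y   [De Morgan]
= (X ∨ ¬W ∧ Y) ∧ ¬W ∨ X ∨ ¬W ∧ Y   [absorption]
= X ∨ ¬W ∧ Y   [absorption]
This depends on W, X, Y, so it is not a constant.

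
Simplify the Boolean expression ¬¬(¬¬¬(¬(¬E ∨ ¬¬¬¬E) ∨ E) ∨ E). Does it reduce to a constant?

¬¬(¬¬¬(¬(¬E ∨ ¬¬¬¬E) ∨ E) ∨ E)
= ¬¬¬(¬(¬E ∨ ¬¬¬¬E) ∨ E) ∨ E   — double negation
= ¬¬¬(E ∧ ¬¬¬E ∨ E) ∨ E   — De Morgan
= ¬(E ∧ ¬¬¬E ∨ E) ∨ E   — double negation
= ¬(E ∧ ¬E ∨ E) ∨ E   — double negation
= ¬E ∨ E   — complement / identity
= True   — complement

True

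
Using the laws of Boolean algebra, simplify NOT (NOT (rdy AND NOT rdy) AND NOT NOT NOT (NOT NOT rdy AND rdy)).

rdy

NOT (NOT (rdy AND NOT rdy) AND NOT NOT NOT (NOT NOT rdy AND rdy))
= rdy AND NOT rdy OR NOT NOT (NOT NOT rdy AND rdy)   (De Morgan)
= rdy AND NOT rdy OR NOT NOT (rdy AND rdy)   (double negation)
= rdy AND NOT rdy OR rdy AND rdy   (double negation)
= rdy   (distribution)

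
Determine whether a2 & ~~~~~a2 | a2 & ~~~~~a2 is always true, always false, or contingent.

always false

a2 & ~~~~~a2 | a2 & ~~~~~a2
= a2 & ~~~a2 | a2 & ~~~~~a2   [double negation]
= a2 & ~~~a2 | a2 & ~~~a2   [double negation]
= a2 & ~~~a2   [idempotence]
= a2 & ~a2   [double negation]
= 0   [complement]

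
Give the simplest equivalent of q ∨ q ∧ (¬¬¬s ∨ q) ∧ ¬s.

q ∨ q ∧ (¬¬¬s ∨ q) ∧ ¬s
= q ∨ q ∧ (¬s ∨ q) ∧ ¬s   — double negation
= q ∨ q ∧ ¬s   — absorption
= q   — absorption

q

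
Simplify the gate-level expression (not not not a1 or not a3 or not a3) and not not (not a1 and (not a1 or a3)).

not a1

(not not not a1 or not a3 or not a3) and not not (not a1 and (not a1 or a3))
= (not not not a1 or not a3 or not a3) and not not not a1   (absorption)
= (not not not a1 or not a3) and not not not a1   (idempotence)
= not not not a1   (absorption)
= not a1   (double negation)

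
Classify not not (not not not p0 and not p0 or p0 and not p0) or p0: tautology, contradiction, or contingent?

not not (not not not p0 and not p0 or p0 and not p0) or p0
= not not not p0 and not p0 or p0 and not p0 or p0   (double negation)
= not p0 and not p0 or p0 and not p0 or p0   (double negation)
= not p0 or p0   (distribution)
= True   (complement)

tautology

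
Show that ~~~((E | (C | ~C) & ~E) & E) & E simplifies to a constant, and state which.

0

~~~((E | (C | ~C) & ~E) & E) & E
= ~~~((E | ~E) & E) & E   (complement / identity)
= ~~~E & E   (complement / identity)
= ~E & E   (double negation)
= 0   (complement)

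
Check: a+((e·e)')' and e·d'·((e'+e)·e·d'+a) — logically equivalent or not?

E1: a+((e·e)')'
    = a+(e')'   [idempotence]
    = a+e   [double negation]
E2: e·d'·((e'+e)·e·d'+a)
    = e·d'·(e·d'+a)   [complement / identity]
    = e·d'   [absorption]
These differ: at a=1, d=1, e=0, E1 = 1 but E2 = 0.

No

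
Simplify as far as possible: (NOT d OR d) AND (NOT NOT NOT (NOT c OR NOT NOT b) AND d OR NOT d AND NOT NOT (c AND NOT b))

c AND NOT b

(NOT d OR d) AND (NOT NOT NOT (NOT c OR NOT NOT b) AND d OR NOT d AND NOT NOT (c AND NOT b))
= (NOT d OR d) AND (NOT NOT (c AND NOT b) AND d OR NOT d AND NOT NOT (c AND NOT b))   (De Morgan)
= (NOT d OR d) AND NOT NOT (c AND NOT b)   (distribution)
= (NOT d OR d) AND c AND NOT b   (double negation)
= c AND NOT b   (complement / identity)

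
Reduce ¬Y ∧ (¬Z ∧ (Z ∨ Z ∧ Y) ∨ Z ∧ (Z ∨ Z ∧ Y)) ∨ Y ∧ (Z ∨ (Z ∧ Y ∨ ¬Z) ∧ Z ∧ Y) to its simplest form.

¬Y ∧ (¬Z ∧ (Z ∨ Z ∧ Y) ∨ Z ∧ (Z ∨ Z ∧ Y)) ∨ Y ∧ (Z ∨ (Z ∧ Y ∨ ¬Z) ∧ Z ∧ Y)
= ¬Y ∧ (¬Z ∧ (Z ∨ Z ∧ Y) ∨ Z ∧ (Z ∨ Z ∧ Y)) ∨ Y ∧ (Z ∨ Z ∧ Y)   — absorption
= ¬Y ∧ (Z ∨ Z ∧ Y) ∨ Y ∧ (Z ∨ Z ∧ Y)   — distribution
= Z ∨ Z ∧ Y   — distribution
= Z   — absorption

Z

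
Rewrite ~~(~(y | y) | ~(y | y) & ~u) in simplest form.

~y

~~(~(y | y) | ~(y | y) & ~u)
= ~~~(y | y)   (absorption)
= ~~~y   (idempotence)
= ~y   (double negation)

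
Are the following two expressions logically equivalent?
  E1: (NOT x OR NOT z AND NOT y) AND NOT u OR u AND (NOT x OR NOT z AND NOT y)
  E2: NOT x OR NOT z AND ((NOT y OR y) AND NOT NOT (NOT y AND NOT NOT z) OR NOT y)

E1: (NOT x OR NOT z AND NOT y) AND NOT u OR u AND (NOT x OR NOT z AND NOT y)
    = NOT x OR NOT z AND NOT y
E2: NOT x OR NOT z AND ((NOT y OR y) AND NOT NOT (NOT y AND NOT NOT z) OR NOT y)
    = NOT x OR NOT z AND ((NOT y OR y) AND NOT NOT (NOT y AND z) OR NOT y)
    = NOT x OR NOT z AND (NOT NOT (NOT y AND z) OR NOT y)
    = NOT x OR NOT z AND (NOT y AND z OR NOT y)
    = NOT x OR NOT z AND NOT y
Both reduce to NOT x OR NOT z AND NOT y, so they are equivalent.

Yes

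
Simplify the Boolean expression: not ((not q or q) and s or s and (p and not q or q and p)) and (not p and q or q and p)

not s and q

not ((not q or q) and s or s and (p and not q or q and p)) and (not p and q or q and p)
= not ((not q or q) and s or s and p) and (not p and q or q and p)   [distribution]
= not (s or s and p) and (not p and q or q and p)   [complement / identity]
= not (s or s and p) and q   [distribution]
= not s and q   [absorption]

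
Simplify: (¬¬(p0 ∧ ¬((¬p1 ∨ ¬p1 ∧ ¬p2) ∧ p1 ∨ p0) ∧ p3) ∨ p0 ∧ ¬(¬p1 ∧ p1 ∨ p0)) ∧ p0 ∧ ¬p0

(¬¬(p0 ∧ ¬((¬p1 ∨ ¬p1 ∧ ¬p2) ∧ p1 ∨ p0) ∧ p3) ∨ p0 ∧ ¬(¬p1 ∧ p1 ∨ p0)) ∧ p0 ∧ ¬p0
= (¬¬(p0 ∧ ¬(¬p1 ∧ p1 ∨ p0) ∧ p3) ∨ p0 ∧ ¬(¬p1 ∧ p1 ∨ p0)) ∧ p0 ∧ ¬p0   [absorption]
= (p0 ∧ ¬(¬p1 ∧ p1 ∨ p0) ∧ p3 ∨ p0 ∧ ¬(¬p1 ∧ p1 ∨ p0)) ∧ p0 ∧ ¬p0   [double negation]
= p0 ∧ ¬(¬p1 ∧ p1 ∨ p0) ∧ p0 ∧ ¬p0   [absorption]
= p0 ∧ ¬p0 ∧ p0 ∧ ¬p0   [complement / identity]
= p0 ∧ ¬p0   [idempotence]
= False   [complement]

False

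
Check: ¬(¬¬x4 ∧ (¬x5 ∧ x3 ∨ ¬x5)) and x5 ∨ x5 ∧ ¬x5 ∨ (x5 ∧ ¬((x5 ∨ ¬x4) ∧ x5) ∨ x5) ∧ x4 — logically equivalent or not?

E1: ¬(¬¬x4 ∧ (¬x5 ∧ x3 ∨ ¬x5))
    = ¬(¬¬x4 ∧ ¬x5)   (absorption)
    = ¬x4 ∨ x5   (De Morgan)
E2: x5 ∨ x5 ∧ ¬x5 ∨ (x5 ∧ ¬((x5 ∨ ¬x4) ∧ x5) ∨ x5) ∧ x4
    = x5 ∨ (x5 ∧ ¬((x5 ∨ ¬x4) ∧ x5) ∨ x5) ∧ x4   (complement / identity)
    = x5 ∨ (x5 ∧ ¬x5 ∨ x5) ∧ x4   (absorption)
    = x5 ∨ x5 ∧ x4   (complement / identity)
    = x5   (absorption)
These differ: at x3=0, x4=0, x5=0, E1 = 1 but E2 = 0.

No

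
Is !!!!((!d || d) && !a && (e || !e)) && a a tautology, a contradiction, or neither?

contradiction

!!!!((!d || d) && !a && (e || !e)) && a
= !!!!(!a && (e || !e)) && a   — complement / identity
= !!(!a && (e || !e)) && a   — double negation
= !!!a && a   — complement / identity
= !a && a   — double negation
= false   — complement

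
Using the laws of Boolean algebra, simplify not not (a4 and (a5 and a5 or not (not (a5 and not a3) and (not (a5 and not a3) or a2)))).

a4 and a5

not not (a4 and (a5 and a5 or not (not (a5 and not a3) and (not (a5 and not a3) or a2))))
= a4 and (a5 and a5 or not (not (a5 and not a3) and (not (a5 and not a3) or a2)))   — double negation
= a4 and (a5 and a5 or not not (a5 and not a3))   — absorption
= a4 and (a5 or not not (a5 and not a3))   — idempotence
= a4 and (a5 or a5 and not a3)   — double negation
= a4 and a5   — absorption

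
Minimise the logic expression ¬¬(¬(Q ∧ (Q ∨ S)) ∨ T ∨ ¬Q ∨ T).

¬Q ∨ T

¬¬(¬(Q ∧ (Q ∨ S)) ∨ T ∨ ¬Q ∨ T)
= ¬¬(¬Q ∨ T ∨ ¬Q ∨ T)   — absorption
= ¬Q ∨ T ∨ ¬Q ∨ T   — double negation
= ¬Q ∨ T   — idempotence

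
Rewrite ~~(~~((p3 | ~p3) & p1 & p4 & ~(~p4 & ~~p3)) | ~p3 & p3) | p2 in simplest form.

~~(~~((p3 | ~p3) & p1 & p4 & ~(~p4 & ~~p3)) | ~p3 & p3) | p2
= ~~~~((p3 | ~p3) & p1 & p4 & ~(~p4 & ~~p3)) | p2
= ~~~~(p1 & p4 & ~(~p4 & ~~p3)) | p2
= ~~~~(p1 & p4 & (p4 | ~p3)) | p2
= ~~~~(p1 & p4) | p2
= ~~(p1 & p4) | p2
= p1 & p4 | p2

p1 & p4 | p2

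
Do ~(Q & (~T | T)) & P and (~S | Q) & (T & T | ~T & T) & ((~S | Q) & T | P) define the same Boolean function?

E1: ~(Q & (~T | T)) & P
    = ~Q & P   [complement / identity]
E2: (~S | Q) & (T & T | ~T & T) & ((~S | Q) & T | P)
    = (~S | Q) & T & ((~S | Q) & T | P)   [distribution]
    = (~S | Q) & T   [absorption]
These differ: at P=1, Q=0, S=1, T=0, E1 = 1 but E2 = 0.

No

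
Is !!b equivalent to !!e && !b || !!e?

No

E1: !!b
    = b   — double negation
E2: !!e && !b || !!e
    = !!e   — absorption
    = e   — double negation
These differ: at b=0, e=1, E1 = 0 but E2 = 1.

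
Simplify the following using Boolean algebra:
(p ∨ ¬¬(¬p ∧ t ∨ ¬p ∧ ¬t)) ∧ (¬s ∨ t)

¬s ∨ t

(p ∨ ¬¬(¬p ∧ t ∨ ¬p ∧ ¬t)) ∧ (¬s ∨ t)
= (p ∨ ¬¬¬p) ∧ (¬s ∨ t)   — distribution
= (p ∨ ¬p) ∧ (¬s ∨ t)   — double negation
= ¬s ∨ t   — complement / identity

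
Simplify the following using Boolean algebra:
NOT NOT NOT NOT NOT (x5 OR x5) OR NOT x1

NOT x5 OR NOT x1

NOT NOT NOT NOT NOT (x5 OR x5) OR NOT x1
= NOT NOT NOT NOT NOT x5 OR NOT x1
= NOT NOT NOT x5 OR NOT x1
= NOT x5 OR NOT x1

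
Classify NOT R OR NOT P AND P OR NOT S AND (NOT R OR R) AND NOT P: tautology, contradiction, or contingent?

NOT R OR NOT P AND P OR NOT S AND (NOT R OR R) AND NOT P
= NOT R OR NOT P AND P OR NOT S AND NOT P   — complement / identity
= NOT R OR NOT S AND NOT P   — complement / identity
This depends on P, R, S, so it is not a constant.

contingent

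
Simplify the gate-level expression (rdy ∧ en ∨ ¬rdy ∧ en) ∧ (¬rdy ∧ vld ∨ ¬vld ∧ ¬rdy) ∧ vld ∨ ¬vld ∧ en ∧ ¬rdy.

(rdy ∧ en ∨ ¬rdy ∧ en) ∧ (¬rdy ∧ vld ∨ ¬vld ∧ ¬rdy) ∧ vld ∨ ¬vld ∧ en ∧ ¬rdy
= en ∧ (¬rdy ∧ vld ∨ ¬vld ∧ ¬rdy) ∧ vld ∨ ¬vld ∧ en ∧ ¬rdy   — distribution
= en ∧ ¬rdy ∧ vld ∨ ¬vld ∧ en ∧ ¬rdy   — distribution
= en ∧ ¬rdy   — distribution

en ∧ ¬rdy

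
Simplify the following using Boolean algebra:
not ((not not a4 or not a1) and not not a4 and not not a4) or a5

not a4 or a5

not ((not not a4 or not a1) and not not a4 and not not a4) or a5
= not (not not a4 and not not a4) or a5   — absorption
= not not not a4 or a5   — idempotence
= not a4 or a5   — double negation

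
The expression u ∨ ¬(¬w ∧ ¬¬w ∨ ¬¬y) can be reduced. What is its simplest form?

u ∨ ¬(¬w ∧ ¬¬w ∨ ¬¬y)
= u ∨ ¬(¬w ∧ ¬¬w ∨ y)
= u ∨ ¬(¬w ∧ w ∨ y)
= u ∨ ¬y

u ∨ ¬y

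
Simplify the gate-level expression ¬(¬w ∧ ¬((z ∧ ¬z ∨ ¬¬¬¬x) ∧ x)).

¬(¬w ∧ ¬((z ∧ ¬z ∨ ¬¬¬¬x) ∧ x))
= ¬(¬w ∧ ¬((z ∧ ¬z ∨ ¬¬x) ∧ x))   [double negation]
= ¬(¬w ∧ ¬((z ∧ ¬z ∨ x) ∧ x))   [double negation]
= ¬(¬w ∧ ¬(x ∧ x))   [complement / identity]
= w ∨ x ∧ x   [De Morgan]
= w ∨ x   [idempotence]

w ∨ x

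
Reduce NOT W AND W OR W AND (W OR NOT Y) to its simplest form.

W

NOT W AND W OR W AND (W OR NOT Y)
= W AND (W OR NOT Y)   [complement / identity]
= W   [absorption]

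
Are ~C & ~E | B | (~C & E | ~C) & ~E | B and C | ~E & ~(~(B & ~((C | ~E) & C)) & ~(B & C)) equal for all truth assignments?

E1: ~C & ~E | B | (~C & E | ~C) & ~E | B
    = ~C & ~E | B | ~C & ~E | B   (absorption)
    = ~C & ~E | B   (idempotence)
E2: C | ~E & ~(~(B & ~((C | ~E) & C)) & ~(B & C))
    = C | ~E & ~(~(B & ~C) & ~(B & C))   (absorption)
    = C | ~E & (B & ~C | B & C)   (De Morgan)
    = C | ~E & B   (distribution)
These differ: at B=0, C=1, E=1, E1 = 0 but E2 = 1.

No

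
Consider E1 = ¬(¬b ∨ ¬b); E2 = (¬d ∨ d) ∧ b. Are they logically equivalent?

E1: ¬(¬b ∨ ¬b)
    = ¬¬b   (idempotence)
    = b   (double negation)
E2: (¬d ∨ d) ∧ b
    = b   (complement / identity)
Both reduce to b, so they are equivalent.

Yes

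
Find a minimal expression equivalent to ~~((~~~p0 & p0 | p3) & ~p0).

~~((~~~p0 & p0 | p3) & ~p0)
= ~~((~p0 & p0 | p3) & ~p0)   [double negation]
= (~p0 & p0 | p3) & ~p0   [double negation]
= p3 & ~p0   [complement / identity]

p3 & ~p0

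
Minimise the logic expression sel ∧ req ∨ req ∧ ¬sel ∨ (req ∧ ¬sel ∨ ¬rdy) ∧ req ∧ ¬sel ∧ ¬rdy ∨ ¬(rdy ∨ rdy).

req ∨ ¬rdy

sel ∧ req ∨ req ∧ ¬sel ∨ (req ∧ ¬sel ∨ ¬rdy) ∧ req ∧ ¬sel ∧ ¬rdy ∨ ¬(rdy ∨ rdy)
= sel ∧ req ∨ req ∧ ¬sel ∨ req ∧ ¬sel ∧ ¬rdy ∨ ¬(rdy ∨ rdy)   [absorption]
= sel ∧ req ∨ req ∧ ¬sel ∨ ¬(rdy ∨ rdy)   [absorption]
= sel ∧ req ∨ req ∧ ¬sel ∨ ¬rdy   [idempotence]
= req ∨ ¬rdy   [distribution]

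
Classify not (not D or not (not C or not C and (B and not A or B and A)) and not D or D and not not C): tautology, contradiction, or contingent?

not (not D or not (not C or not C and (B and not A or B and A)) and not D or D and not not C)
= not (not D or not (not C or not C and B) and not D or D and not not C)
= not (not D or not not C and not D or D and not not C)
= not (not D or not not C)
= D and not C
This depends on C, D, so it is not a constant.

contingent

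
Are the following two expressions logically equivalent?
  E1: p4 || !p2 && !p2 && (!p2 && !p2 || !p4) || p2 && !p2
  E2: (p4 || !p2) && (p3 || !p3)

E1: p4 || !p2 && !p2 && (!p2 && !p2 || !p4) || p2 && !p2
    = p4 || !p2 && !p2 || p2 && !p2
    = p4 || !p2
E2: (p4 || !p2) && (p3 || !p3)
    = p4 || !p2
Both reduce to p4 || !p2, so they are equivalent.

Yes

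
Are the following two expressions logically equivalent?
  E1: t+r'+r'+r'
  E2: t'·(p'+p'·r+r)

No

E1: t+r'+r'+r'
    = t+r'+r'   (idempotence)
    = t+r'   (idempotence)
E2: t'·(p'+p'·r+r)
    = t'·(p'+r)   (absorption)
These differ: at p=1, r=0, t=1, E1 = 1 but E2 = 0.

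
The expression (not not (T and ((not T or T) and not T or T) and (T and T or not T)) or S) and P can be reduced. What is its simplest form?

(not not (T and ((not T or T) and not T or T) and (T and T or not T)) or S) and P
= (not not (T and (not T or T) and (T and T or not T)) or S) and P   [complement / identity]
= (not not (T and (not T or T) and (T or not T)) or S) and P   [idempotence]
= (not not (T and (T or not T)) or S) and P   [complement / identity]
= (T and (T or not T) or S) and P   [double negation]
= (T or S) and P   [complement / identity]

(T or S) and P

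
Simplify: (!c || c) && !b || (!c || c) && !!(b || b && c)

true

(!c || c) && !b || (!c || c) && !!(b || b && c)
= (!c || c) && !b || (!c || c) && !!b   (absorption)
= (!c || c) && !b || (!c || c) && b   (double negation)
= !c || c   (distribution)
= true   (complement)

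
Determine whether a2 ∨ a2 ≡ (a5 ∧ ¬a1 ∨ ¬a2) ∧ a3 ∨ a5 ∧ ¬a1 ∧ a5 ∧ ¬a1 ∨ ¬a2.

E1: a2 ∨ a2
    = a2   (idempotence)
E2: (a5 ∧ ¬a1 ∨ ¬a2) ∧ a3 ∨ a5 ∧ ¬a1 ∧ a5 ∧ ¬a1 ∨ ¬a2
    = (a5 ∧ ¬a1 ∨ ¬a2) ∧ a3 ∨ a5 ∧ ¬a1 ∨ ¬a2   (idempotence)
    = a5 ∧ ¬a1 ∨ ¬a2   (absorption)
These differ: at a1=0, a2=0, a3=0, a5=1, E1 = 0 but E2 = 1.

No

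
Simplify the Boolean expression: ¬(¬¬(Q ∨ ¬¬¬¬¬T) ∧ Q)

¬Q

¬(¬¬(Q ∨ ¬¬¬¬¬T) ∧ Q)
= ¬((Q ∨ ¬¬¬¬¬T) ∧ Q)   — double negation
= ¬((Q ∨ ¬¬¬T) ∧ Q)   — double negation
= ¬((Q ∨ ¬T) ∧ Q)   — double negation
= ¬Q   — absorption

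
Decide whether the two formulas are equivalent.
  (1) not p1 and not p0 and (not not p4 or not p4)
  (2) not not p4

No

E1: not p1 and not p0 and (not not p4 or not p4)
    = not p1 and not p0 and (p4 or not p4)   — double negation
    = not p1 and not p0   — complement / identity
E2: not not p4
    = p4   — double negation
These differ: at p0=1, p1=1, p4=1, E1 = 0 but E2 = 1.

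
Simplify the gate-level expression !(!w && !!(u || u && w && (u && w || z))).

!(!w && !!(u || u && w && (u && w || z)))
= w || !(u || u && w && (u && w || z))   [De Morgan]
= w || !(u || u && w)   [absorption]
= w || !u   [absorption]

w || !u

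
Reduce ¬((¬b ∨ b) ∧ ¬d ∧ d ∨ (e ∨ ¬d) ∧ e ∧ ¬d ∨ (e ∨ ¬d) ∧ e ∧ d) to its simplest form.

¬((¬b ∨ b) ∧ ¬d ∧ d ∨ (e ∨ ¬d) ∧ e ∧ ¬d ∨ (e ∨ ¬d) ∧ e ∧ d)
= ¬((¬b ∨ b) ∧ ¬d ∧ d ∨ (e ∨ ¬d) ∧ e)   — distribution
= ¬(¬d ∧ d ∨ (e ∨ ¬d) ∧ e)   — complement / identity
= ¬((e ∨ ¬d) ∧ e)   — complement / identity
= ¬e   — absorption

¬e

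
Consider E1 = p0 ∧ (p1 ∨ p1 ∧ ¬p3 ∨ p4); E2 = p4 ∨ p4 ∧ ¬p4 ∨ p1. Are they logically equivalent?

No

E1: p0 ∧ (p1 ∨ p1 ∧ ¬p3 ∨ p4)
    = p0 ∧ (p1 ∨ p4)
E2: p4 ∨ p4 ∧ ¬p4 ∨ p1
    = p4 ∨ p1
These differ: at p0=0, p1=1, p3=1, p4=0, E1 = 0 but E2 = 1.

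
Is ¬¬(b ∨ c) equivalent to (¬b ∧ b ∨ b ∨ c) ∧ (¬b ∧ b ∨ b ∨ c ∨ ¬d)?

Yes

E1: ¬¬(b ∨ c)
    = b ∨ c
E2: (¬b ∧ b ∨ b ∨ c) ∧ (¬b ∧ b ∨ b ∨ c ∨ ¬d)
    = ¬b ∧ b ∨ b ∨ c
    = b ∨ c
Both reduce to b ∨ c, so they are equivalent.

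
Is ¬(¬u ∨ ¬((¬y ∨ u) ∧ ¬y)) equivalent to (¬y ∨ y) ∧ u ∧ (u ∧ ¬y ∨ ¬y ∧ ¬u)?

Yes

E1: ¬(¬u ∨ ¬((¬y ∨ u) ∧ ¬y))
    = u ∧ (¬y ∨ u) ∧ ¬y   [De Morgan]
    = u ∧ ¬y   [absorption]
E2: (¬y ∨ y) ∧ u ∧ (u ∧ ¬y ∨ ¬y ∧ ¬u)
    = (¬y ∨ y) ∧ u ∧ ¬y   [distribution]
    = u ∧ ¬y   [complement / identity]
Both reduce to u ∧ ¬y, so they are equivalent.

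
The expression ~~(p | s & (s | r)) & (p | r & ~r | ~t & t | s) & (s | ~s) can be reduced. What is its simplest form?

p | s

~~(p | s & (s | r)) & (p | r & ~r | ~t & t | s) & (s | ~s)
= ~~(p | s & (s | r)) & (p | r & ~r | ~t & t | s)   [complement / identity]
= ~~(p | s & (s | r)) & (p | r & ~r | s)   [complement / identity]
= (p | s & (s | r)) & (p | r & ~r | s)   [double negation]
= (p | s & (s | r)) & (p | s)   [complement / identity]
= (p | s) & (p | s)   [absorption]
= p | s   [idempotence]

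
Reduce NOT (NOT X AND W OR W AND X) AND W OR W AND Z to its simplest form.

NOT (NOT X AND W OR W AND X) AND W OR W AND Z
= NOT W AND W OR W AND Z   [distribution]
= W AND Z   [complement / identity]

W AND Z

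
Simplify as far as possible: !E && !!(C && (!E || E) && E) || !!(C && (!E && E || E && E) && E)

C && E

!E && !!(C && (!E || E) && E) || !!(C && (!E && E || E && E) && E)
= !E && !!(C && E) || !!(C && (!E && E || E && E) && E)   [complement / identity]
= !E && !!(C && E) || !!(C && E && E)   [distribution]
= !E && C && E || !!(C && E && E)   [double negation]
= !E && C && E || C && E && E   [double negation]
= C && E   [distribution]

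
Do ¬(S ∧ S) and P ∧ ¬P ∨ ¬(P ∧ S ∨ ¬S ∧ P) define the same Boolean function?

E1: ¬(S ∧ S)
    = ¬S
E2: P ∧ ¬P ∨ ¬(P ∧ S ∨ ¬S ∧ P)
    = P ∧ ¬P ∨ ¬P
    = ¬P
These differ: at P=1, S=0, E1 = 1 but E2 = 0.

No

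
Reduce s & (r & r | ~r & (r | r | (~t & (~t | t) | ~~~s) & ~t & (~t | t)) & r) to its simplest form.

s & (r & r | ~r & (r | r | (~t & (~t | t) | ~~~s) & ~t & (~t | t)) & r)
= s & (r & r | ~r & (r | r | (~t & (~t | t) | ~s) & ~t & (~t | t)) & r)   [double negation]
= s & (r & r | ~r & (r | (~t & (~t | t) | ~s) & ~t & (~t | t)) & r)   [idempotence]
= s & (r & r | ~r & (r | ~t & (~t | t)) & r)   [absorption]
= s & (r & r | ~r & (r | ~t) & r)   [complement / identity]
= s & (r & r | ~r & r)   [absorption]
= s & r   [distribution]

s & r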